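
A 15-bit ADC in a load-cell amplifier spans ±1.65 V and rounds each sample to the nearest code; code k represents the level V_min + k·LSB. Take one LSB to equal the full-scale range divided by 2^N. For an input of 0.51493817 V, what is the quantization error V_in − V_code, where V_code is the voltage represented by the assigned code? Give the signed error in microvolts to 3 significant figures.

+18.1 µV

Span: 1.65 V − (-1.65 V) = 3.3 V. LSB = 3.3 V / 2^15 ≈ 100.7 µV.
(V_in − V_min)/LSB = (0.51493817 − (-1.65)) × 32768/3.3 = 21497.1800 → nearest code k = 21497.
V_code = -1.65 + (21497/32768) × 3.3 = 0.51492004395 V.
V_in − V_code = 0.51493817 − (0.51492004395) = +18.1 µV.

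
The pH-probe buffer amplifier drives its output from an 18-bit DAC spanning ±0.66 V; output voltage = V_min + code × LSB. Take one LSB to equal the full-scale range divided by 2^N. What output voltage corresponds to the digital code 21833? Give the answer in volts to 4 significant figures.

-0.5501 V

Span: 0.66 V − (-0.66 V) = 1.32 V. LSB = 1.32 V / 2^18.
Output = V_min + (21833/262144) × range = -0.66 + 0.0832863 × 1.32 V
      = -0.66 + 0.109938 = -0.550062 V.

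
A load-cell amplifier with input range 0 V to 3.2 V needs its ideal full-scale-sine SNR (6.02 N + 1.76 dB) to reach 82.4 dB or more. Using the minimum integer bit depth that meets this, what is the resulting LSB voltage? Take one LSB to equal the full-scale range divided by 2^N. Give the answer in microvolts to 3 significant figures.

195 µV

Full-scale range = 3.2 V.
Required N = ⌈(82.4 − 1.76)/6.02⌉ = ⌈13.395⌉ = 14.
One LSB is 3.2 V / 16384 = 195 µV.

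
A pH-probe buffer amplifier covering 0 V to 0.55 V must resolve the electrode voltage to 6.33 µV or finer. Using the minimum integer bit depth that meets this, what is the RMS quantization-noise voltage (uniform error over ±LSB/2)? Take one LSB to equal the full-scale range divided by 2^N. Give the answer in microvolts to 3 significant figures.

Full-scale range = 0.55 V.
0.55 V / 6.33 µV = 86890. Since 2^16 = 65536 and 2^17 = 131072, N = 17.
One LSB is 0.55 V / 131072 = 4.1962 µV.
RMS noise = LSB/√12 = 1.21 µV.

1.21 µV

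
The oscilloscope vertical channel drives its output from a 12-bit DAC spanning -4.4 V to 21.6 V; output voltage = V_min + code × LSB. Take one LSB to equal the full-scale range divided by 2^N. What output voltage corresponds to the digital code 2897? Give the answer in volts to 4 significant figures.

Range = 21.6 − (-4.4) = 26 V. LSB = 26 V / 2^12.
V_out = V_min + code × LSB = -4.4 V + 2897 × 26 V / 4096
      = -4.4 + 18.3892 = 13.9892 V.

13.99 V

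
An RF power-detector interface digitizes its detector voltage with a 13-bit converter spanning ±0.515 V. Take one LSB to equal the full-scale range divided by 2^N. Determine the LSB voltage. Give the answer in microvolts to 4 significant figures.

125.7 µV

The full-scale span is 0.515 − (-0.515) = 1.03 V.
Number of codes = 2^13 = 8192.
LSB = 1.03 V / 2^13 = 125.7 µV.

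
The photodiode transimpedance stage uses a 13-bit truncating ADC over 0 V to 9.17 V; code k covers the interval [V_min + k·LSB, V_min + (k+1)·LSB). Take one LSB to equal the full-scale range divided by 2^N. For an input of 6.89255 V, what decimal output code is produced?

V_FS = 9.17 V. LSB = 9.17 V / 2^13 ≈ 1.119 mV.
code = ⌊(V_in − V_min)/LSB⌋ = ⌊(V_in − V_min) × 2^13 / range⌋
     = ⌊(6.89255 − (0)) × 8192 / 9.17⌋ = ⌊6.89255 × 8192/9.17⌋
     = ⌊6157.445⌋ = 6157.

6157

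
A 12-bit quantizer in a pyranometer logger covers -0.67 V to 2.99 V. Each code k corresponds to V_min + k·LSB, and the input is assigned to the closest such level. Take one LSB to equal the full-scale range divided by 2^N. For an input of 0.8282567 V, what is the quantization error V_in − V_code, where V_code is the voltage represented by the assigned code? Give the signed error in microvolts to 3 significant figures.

Span: 2.99 V − (-0.67 V) = 3.66 V. LSB = 3.66 V / 2^12 ≈ 0.8936 mV.
(V_in − V_min)/LSB = (0.8282567 − (-0.67)) × 4096/3.66 = 1676.7376 → nearest code k = 1677.
Reconstructed level: -0.67 + 1677 × 3.66/4096 V = 0.8284912109 V.
V_in − V_code = 0.8282567 − (0.8284912109) = −235 µV.

−235 µV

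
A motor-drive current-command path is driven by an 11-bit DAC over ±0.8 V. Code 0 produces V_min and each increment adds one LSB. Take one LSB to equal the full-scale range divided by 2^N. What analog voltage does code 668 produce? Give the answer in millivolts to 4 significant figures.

-278.1 mV

Full-scale range = 0.8 V − (-0.8 V) = 1.6 V. LSB = 1.6 V / 2^11.
V_out = -0.8 + 668 × (1.6/2048) V
      = -0.8 + 0.521875 = -0.278125 V.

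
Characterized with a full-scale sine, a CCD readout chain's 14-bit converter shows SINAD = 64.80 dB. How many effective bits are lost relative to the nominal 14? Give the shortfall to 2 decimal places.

ENOB = (SINAD − 1.76)/6.02 = (64.80 − 1.76)/6.02 = 10.4718 bits.
Shortfall = 14 − 10.4718 = 3.5282 bits.

3.53 bits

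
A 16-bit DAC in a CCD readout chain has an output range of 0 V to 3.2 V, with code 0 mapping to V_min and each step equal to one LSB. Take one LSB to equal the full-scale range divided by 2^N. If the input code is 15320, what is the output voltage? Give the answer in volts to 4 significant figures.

Full-scale range = 3.2 V. LSB = 3.2 V / 2^16.
Output = V_min + (15320/65536) × range = 0 + 0.233765 × 3.2 V
      = 0 + 0.748047 = 0.748047 V.

0.7480 V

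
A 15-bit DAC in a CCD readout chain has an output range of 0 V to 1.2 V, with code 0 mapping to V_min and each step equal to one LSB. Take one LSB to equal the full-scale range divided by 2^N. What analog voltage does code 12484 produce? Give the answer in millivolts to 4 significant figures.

457.2 mV

V_FS = 1.2 V. LSB = 1.2 V / 2^15.
Output = V_min + (12484/32768) × range = 0 + 0.380981 × 1.2 V
      = 0 + 0.457178 = 0.457178 V.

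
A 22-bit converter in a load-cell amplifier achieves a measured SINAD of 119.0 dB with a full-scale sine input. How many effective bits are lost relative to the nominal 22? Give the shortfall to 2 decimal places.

N_eff = (119.0 − 1.76)/6.02 = 19.4751 bits.
Shortfall = 22 − 19.4751 = 2.5249 bits.

2.52 bits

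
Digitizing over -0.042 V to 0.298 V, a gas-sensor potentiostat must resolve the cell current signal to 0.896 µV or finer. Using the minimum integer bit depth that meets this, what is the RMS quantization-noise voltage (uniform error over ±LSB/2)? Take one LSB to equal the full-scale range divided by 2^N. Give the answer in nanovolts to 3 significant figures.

187 nV

Full-scale range = 0.298 V − (-0.042 V) = 0.34 V.
Need 2^N ≥ 0.34 V / 0.896 µV = 379500 → N_min = 19.
LSB = 0.34 V / 2^19 = 0.64850 µV.
RMS noise = LSB/√12 = 187 nV.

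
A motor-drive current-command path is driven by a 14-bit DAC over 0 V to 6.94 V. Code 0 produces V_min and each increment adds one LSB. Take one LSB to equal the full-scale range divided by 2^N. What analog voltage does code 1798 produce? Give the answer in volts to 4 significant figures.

0.7616 V

Range is 6.94 V. LSB = 6.94 V / 2^14.
Output = V_min + (1798/16384) × range = 0 + 0.109741 × 6.94 V
      = 0 + 0.761604 = 0.761604 V.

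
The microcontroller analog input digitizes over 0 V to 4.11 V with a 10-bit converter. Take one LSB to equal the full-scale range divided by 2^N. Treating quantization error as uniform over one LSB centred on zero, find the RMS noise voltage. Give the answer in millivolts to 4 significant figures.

1.159 mV

Range is 4.11 V.
LSB = 4.11 V / 2^10 = 4.01367 mV.
σ_q = LSB/√12 = 4.01367 mV/3.4641 = 1.159 mV.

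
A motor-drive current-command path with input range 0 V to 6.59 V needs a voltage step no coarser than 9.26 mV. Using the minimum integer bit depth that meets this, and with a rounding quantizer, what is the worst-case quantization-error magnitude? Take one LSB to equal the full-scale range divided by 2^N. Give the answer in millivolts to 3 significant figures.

Range is 6.59 V.
Required number of levels: 6.59/9.26 mV = 711.66; smallest N with 2^N ≥ that is 10.
One LSB is 6.59 V / 1024 = 6.4355 mV.
|e|_max = LSB/2 = 3.22 mV.

3.22 mV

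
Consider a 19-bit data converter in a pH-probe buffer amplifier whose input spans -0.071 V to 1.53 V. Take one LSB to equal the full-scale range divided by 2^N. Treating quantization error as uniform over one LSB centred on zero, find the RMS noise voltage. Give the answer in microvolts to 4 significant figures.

Span: 1.53 V − (-0.071 V) = 1.601 V.
LSB = 1.601 V ÷ 2^19 = 1.601/524288 V = 3.05367 µV.
RMS of a uniform error over width LSB is LSB/√12 = 0.8815 µV.

0.8815 µV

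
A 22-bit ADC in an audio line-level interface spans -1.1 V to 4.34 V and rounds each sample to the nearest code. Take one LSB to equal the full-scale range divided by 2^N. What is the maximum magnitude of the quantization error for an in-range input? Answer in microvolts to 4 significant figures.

0.6485 µV

Span: 4.34 V − (-1.1 V) = 5.44 V.
Step size = 5.44/4194304 V = 1.29700 µV.
A rounding quantizer has |error| ≤ LSB/2 = 0.6485 µV.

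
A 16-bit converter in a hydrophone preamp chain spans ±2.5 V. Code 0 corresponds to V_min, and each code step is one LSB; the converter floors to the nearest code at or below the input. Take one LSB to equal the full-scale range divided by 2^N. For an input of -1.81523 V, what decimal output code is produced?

8975

The full-scale span is 2.5 − (-2.5) = 5 V. LSB = 5 V / 2^16 ≈ 76.29 µV.
(V_in − V_min) × 2^16/range = (-1.81523 − (-2.5)) × 65536/5 = 8975.417.
Floor → code = 8975.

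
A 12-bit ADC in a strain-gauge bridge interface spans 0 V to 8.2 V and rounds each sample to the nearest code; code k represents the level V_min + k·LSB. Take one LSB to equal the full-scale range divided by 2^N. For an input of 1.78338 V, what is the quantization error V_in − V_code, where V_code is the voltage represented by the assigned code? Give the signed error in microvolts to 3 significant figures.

−360 µV

Span = 8.2 V. LSB = 8.2 V / 2^12 ≈ 2.002 mV.
(V_in − V_min)/LSB = (1.78338 − (0)) × 4096/8.2 = 890.8201 → nearest code k = 891.
Reconstructed level: 0 + 891 × 8.2/4096 V = 1.783740234 V.
V_in − V_code = 1.78338 − (1.783740234) = −360 µV.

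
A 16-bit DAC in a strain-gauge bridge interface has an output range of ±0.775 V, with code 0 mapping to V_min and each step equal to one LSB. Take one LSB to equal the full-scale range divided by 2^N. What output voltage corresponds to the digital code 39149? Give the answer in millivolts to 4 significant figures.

The full-scale span is 0.775 − (-0.775) = 1.55 V. LSB = 1.55 V / 2^16.
V_out = -0.775 + 39149 × (1.55/65536) V
      = -0.775 + 0.925918 = 0.150918 V.

150.9 mV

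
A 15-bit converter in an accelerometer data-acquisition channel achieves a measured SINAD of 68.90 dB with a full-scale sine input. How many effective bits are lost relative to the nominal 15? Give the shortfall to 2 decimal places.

ENOB = (SINAD − 1.76)/6.02 = (68.90 − 1.76)/6.02 = 11.1528 bits.
Lost resolution: 15 − 11.1528 = 3.8472 bits.

3.85 bits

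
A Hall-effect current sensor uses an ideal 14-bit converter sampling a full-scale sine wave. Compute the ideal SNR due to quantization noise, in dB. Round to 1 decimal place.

Ideal quantization SNR: 6.02 × 14 + 1.76 dB = 86.0 dB.

86.0 dB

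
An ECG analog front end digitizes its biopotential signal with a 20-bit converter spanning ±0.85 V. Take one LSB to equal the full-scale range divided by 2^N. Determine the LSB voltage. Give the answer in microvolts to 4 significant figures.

Range = 0.85 − (-0.85) = 1.7 V.
There are 2^20 = 1048576 steps.
One LSB is 1.7 V / 1048576 = 1.621 µV.

1.621 µV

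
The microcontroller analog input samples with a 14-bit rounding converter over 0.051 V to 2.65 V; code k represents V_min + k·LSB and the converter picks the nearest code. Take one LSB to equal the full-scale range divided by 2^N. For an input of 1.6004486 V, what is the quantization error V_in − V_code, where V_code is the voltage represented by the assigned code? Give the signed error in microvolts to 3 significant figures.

−52.9 µV

The full-scale span is 2.65 − (0.051) = 2.599 V. LSB = 2.599 V / 2^14 ≈ 158.6 µV.
(1.6004486 − (0.051)) / LSB = 1.5494486 × 16384/2.599 = 9767.6667. Nearest integer: k = 9768.
V_code = V_min + k × range/2^14 = 0.051 + 9768 × 2.599/16384 = 1.6005014648 V.
Error = V_in − V_code = 1.6004486 − (1.6005014648) = −52.9 µV.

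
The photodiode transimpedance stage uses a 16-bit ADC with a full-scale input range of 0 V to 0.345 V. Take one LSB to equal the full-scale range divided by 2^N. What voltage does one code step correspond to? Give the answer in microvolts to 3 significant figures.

5.26 µV

V_FS = 0.345 V.
Number of codes = 2^16 = 65536.
One LSB is 0.345 V / 65536 = 5.26 µV.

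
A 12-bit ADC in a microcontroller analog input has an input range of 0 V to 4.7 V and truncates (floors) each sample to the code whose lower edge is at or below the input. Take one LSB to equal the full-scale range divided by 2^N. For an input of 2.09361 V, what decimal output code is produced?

Span = 4.7 V. LSB = 4.7 V / 2^12 ≈ 1.147 mV.
V_in − V_min = 2.09361 − (0) = 2.09361 V.
Divide by LSB: 2.09361 × 4096/4.7 = 1824.5588.
Truncating gives code 1824.

1824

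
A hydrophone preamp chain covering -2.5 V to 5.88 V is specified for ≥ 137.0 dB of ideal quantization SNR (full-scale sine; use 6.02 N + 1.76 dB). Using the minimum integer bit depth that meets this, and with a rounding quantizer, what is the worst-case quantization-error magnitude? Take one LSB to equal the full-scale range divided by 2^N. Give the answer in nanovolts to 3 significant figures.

Full-scale range = 5.88 V − (-2.5 V) = 8.38 V.
6.02 N + 1.76 ≥ 137.0 gives N ≥ 22.465, so the minimum integer is 23.
LSB = 8.38 V ÷ 2^23 = 8.38/8388608 V = 0.99897 µV.
|e|_max = LSB/2 = 499 nV.

499 nV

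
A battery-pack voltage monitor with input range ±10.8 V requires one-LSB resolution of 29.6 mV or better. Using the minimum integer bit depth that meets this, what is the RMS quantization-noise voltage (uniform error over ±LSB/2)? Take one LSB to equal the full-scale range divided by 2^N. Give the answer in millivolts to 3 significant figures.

6.09 mV

Span: 10.8 V − (-10.8 V) = 21.6 V.
Required number of levels: 21.6/29.6 mV = 729.73; smallest N with 2^N ≥ that is 10.
Step size = 21.6/1024 V = 21.094 mV.
RMS noise = LSB/√12 = 6.09 mV.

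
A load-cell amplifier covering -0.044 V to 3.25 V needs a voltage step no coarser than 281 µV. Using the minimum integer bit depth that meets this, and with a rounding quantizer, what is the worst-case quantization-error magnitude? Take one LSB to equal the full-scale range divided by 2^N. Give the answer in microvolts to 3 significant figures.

101 µV

Full-scale range = 3.25 V − (-0.044 V) = 3.294 V.
Required number of levels: 3.294/281 µV = 11722; smallest N with 2^N ≥ that is 14.
One LSB is 3.294 V / 16384 = 201.05 µV.
|e|_max = LSB/2 = 101 µV.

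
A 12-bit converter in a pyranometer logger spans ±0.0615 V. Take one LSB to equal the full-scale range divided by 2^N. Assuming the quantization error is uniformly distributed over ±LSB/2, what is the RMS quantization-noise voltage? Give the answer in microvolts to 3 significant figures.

8.67 µV

Full-scale range = 0.0615 V − (-0.0615 V) = 0.123 V.
LSB = 0.123 V ÷ 2^12 = 0.123/4096 V = 30.029 µV.
For a uniform distribution on [−LSB/2, +LSB/2], V_rms = LSB/√12 = 30.029 µV/3.4641 = 8.67 µV.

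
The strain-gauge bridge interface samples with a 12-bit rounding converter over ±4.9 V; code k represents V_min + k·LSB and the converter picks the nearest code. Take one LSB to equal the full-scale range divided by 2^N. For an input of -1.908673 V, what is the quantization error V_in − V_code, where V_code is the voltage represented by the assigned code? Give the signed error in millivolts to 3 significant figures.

+0.604 mV

The full-scale span is 4.9 − (-4.9) = 9.8 V. LSB = 9.8 V / 2^12 ≈ 2.393 mV.
(V_in − V_min)/LSB = (-1.908673 − (-4.9)) × 4096/9.8 = 1250.2526 → nearest code k = 1250.
V_code = V_min + k × range/2^12 = -4.9 + 1250 × 9.8/4096 = -1.909277344 V.
Error = V_in − V_code = -1.908673 − (-1.909277344) = +0.604 mV.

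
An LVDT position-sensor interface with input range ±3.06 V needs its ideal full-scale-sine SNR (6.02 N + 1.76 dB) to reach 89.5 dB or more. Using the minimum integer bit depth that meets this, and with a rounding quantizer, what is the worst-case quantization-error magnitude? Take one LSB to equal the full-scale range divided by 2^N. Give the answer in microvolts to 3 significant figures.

93.4 µV

Range = 3.06 − (-3.06) = 6.12 V.
N ≥ (89.5 − 1.76)/6.02 = 14.575 → N_min = 15.
One LSB is 6.12 V / 32768 = 186.77 µV.
|e|_max = LSB/2 = 93.4 µV.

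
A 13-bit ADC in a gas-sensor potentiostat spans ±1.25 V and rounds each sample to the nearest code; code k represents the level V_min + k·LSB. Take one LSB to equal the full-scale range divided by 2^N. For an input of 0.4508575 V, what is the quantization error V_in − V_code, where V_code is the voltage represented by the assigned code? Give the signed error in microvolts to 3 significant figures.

Range = 1.25 − (-1.25) = 2.5 V. LSB = 2.5 V / 2^13 ≈ 305.2 µV.
(0.4508575 − (-1.25)) / LSB = 1.7008575 × 8192/2.5 = 5573.3699. Nearest integer: k = 5573.
V_code = V_min + k × range/2^13 = -1.25 + 5573 × 2.5/8192 = 0.4507446289 V.
V_in − V_code = 0.4508575 − (0.4507446289) = +113 µV.

+113 µV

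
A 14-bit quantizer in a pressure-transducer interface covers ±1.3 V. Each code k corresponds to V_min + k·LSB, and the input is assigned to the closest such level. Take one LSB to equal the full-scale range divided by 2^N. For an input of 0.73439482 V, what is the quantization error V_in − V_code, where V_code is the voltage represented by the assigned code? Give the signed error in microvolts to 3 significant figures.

Span: 1.3 V − (-1.3 V) = 2.6 V. LSB = 2.6 V / 2^14 ≈ 158.7 µV.
(0.73439482 − (-1.3)) / LSB = 2.03439482 × 16384/2.6 = 12819.8172. Nearest integer: k = 12820.
V_code = V_min + k × range/2^14 = -1.3 + 12820 × 2.6/16384 = 0.73442382813 V.
e = 0.73439482 − (0.73442382813) = −29.0 µV.

−29.0 µV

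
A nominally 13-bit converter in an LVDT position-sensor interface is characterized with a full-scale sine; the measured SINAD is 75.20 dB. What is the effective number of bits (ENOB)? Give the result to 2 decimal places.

12.20 bits

ENOB = (SINAD − 1.76) / 6.02 = (75.20 − 1.76) / 6.02 = 73.44 / 6.02 = 12.1993.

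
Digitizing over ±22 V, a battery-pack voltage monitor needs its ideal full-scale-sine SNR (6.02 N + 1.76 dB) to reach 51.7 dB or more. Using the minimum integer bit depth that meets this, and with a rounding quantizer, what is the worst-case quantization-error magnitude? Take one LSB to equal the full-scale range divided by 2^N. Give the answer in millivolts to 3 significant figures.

43.0 mV

The full-scale span is 22 − (-22) = 44 V.
6.02 N + 1.76 ≥ 51.7 gives N ≥ 8.296, so the minimum integer is 9.
LSB = 44 V ÷ 2^9 = 44/512 V = 85.938 mV.
|e|_max = LSB/2 = 43.0 mV.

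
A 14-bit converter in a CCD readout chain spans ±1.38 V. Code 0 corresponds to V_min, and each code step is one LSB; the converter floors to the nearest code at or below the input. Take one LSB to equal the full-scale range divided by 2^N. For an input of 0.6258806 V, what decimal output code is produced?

11907

Full-scale range = 1.38 V − (-1.38 V) = 2.76 V. LSB = 2.76 V / 2^14 ≈ 168.5 µV.
V_in − V_min = 0.6258806 − (-1.38) = 2.0058806 V.
Divide by LSB: 2.0058806 × 16384/2.76 = 11907.3724.
Truncating gives code 11907.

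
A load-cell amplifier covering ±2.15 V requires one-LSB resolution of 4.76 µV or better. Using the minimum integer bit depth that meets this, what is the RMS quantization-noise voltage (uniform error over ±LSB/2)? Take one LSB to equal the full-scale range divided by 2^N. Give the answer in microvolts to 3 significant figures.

1.18 µV

Span: 2.15 V − (-2.15 V) = 4.3 V.
Need 2^N ≥ 4.3 V / 4.76 µV = 903400 → N_min = 20.
LSB = 4.3 V ÷ 2^20 = 4.3/1048576 V = 4.1008 µV.
RMS noise = LSB/√12 = 1.18 µV.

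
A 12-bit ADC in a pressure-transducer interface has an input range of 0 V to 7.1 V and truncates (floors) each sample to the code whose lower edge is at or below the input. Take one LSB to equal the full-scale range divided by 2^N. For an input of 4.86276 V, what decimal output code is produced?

2805

V_FS = 7.1 V. LSB = 7.1 V / 2^12 ≈ 1.733 mV.
code = ⌊(V_in − V_min)/LSB⌋ = ⌊(V_in − V_min) × 2^12 / range⌋
     = ⌊(4.86276 − (0)) × 4096 / 7.1⌋ = ⌊4.86276 × 4096/7.1⌋
     = ⌊2805.333⌋ = 2805.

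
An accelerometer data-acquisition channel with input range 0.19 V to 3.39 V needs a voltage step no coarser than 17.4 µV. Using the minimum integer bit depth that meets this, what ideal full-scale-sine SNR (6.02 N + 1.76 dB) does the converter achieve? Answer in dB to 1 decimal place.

110.1 dB

The full-scale span is 3.39 − (0.19) = 3.2 V.
3.2 V / 17.4 µV = 183900. Since 2^17 = 131072 and 2^18 = 262144, N = 18.
6.02(18) + 1.76 = 110.12 dB.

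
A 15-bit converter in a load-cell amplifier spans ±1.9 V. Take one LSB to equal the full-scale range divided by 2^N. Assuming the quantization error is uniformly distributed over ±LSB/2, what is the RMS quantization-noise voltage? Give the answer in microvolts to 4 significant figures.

33.48 µV

Range = 1.9 − (-1.9) = 3.8 V.
One LSB is 3.8 V / 32768 = 115.967 µV.
For a uniform distribution on [−LSB/2, +LSB/2], V_rms = LSB/√12 = 115.967 µV/3.4641 = 33.48 µV.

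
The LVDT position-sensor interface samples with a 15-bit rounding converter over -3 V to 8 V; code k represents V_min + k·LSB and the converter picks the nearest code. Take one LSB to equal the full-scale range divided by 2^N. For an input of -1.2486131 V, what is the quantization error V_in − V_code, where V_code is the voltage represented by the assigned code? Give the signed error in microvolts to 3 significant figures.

+74.6 µV

Span: 8 V − (-3 V) = 11 V. LSB = 11 V / 2^15 ≈ 335.7 µV.
(V_in − V_min)/LSB = (-1.2486131 − (-3)) × 32768/11 = 5217.2224 → nearest code k = 5217.
V_code = V_min + k × range/2^15 = -3 + 5217 × 11/32768 = -1.2486877441 V.
e = -1.2486131 − (-1.2486877441) = +74.6 µV.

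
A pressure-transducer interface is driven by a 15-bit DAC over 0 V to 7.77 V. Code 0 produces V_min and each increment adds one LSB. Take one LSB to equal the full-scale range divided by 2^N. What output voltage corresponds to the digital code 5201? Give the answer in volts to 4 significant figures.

1.233 V

Full-scale range = 7.77 V. LSB = 7.77 V / 2^15.
V_out = V_min + code × LSB = 0 V + 5201 × 7.77 V / 32768
      = 0 V + 1.23327 V = 1.23327 V.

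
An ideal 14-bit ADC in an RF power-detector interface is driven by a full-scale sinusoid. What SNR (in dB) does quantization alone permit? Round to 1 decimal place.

For an ideal N-bit converter with full-scale sine input, SNR = 6.02 N + 1.76 dB. SNR = 6.02 × 14 + 1.76 = 84.28 + 1.76 = 86.04 dB.

86.0 dB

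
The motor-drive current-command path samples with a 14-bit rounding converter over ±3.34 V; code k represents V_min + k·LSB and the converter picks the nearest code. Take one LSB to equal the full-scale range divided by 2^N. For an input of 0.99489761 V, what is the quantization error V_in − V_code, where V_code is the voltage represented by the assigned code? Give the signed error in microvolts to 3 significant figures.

+73.4 µV

Range = 3.34 − (-3.34) = 6.68 V. LSB = 6.68 V / 2^14 ≈ 407.7 µV.
(V_in − V_min)/LSB = (0.99489761 − (-3.34)) × 16384/6.68 = 10632.1800 → nearest code k = 10632.
Reconstructed level: -3.34 + 10632 × 6.68/16384 V = 0.99482421875 V.
V_in − V_code = 0.99489761 − (0.99482421875) = +73.4 µV.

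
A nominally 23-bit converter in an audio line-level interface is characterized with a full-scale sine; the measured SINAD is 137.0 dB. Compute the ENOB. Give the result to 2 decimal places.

22.47 bits

(137.0 − 1.76) / 6.02 = 135.24/6.02 = 22.4651 effective bits.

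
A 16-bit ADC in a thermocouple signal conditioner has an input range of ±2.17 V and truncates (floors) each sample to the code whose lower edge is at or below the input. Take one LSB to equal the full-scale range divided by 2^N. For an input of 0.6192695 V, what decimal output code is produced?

Span: 2.17 V − (-2.17 V) = 4.34 V. LSB = 4.34 V / 2^16 ≈ 66.22 µV.
code = ⌊(V_in − V_min)/LSB⌋ = ⌊(V_in − V_min) × 2^16 / range⌋
     = ⌊(0.6192695 − (-2.17)) × 65536 / 4.34⌋ = ⌊2.7892695 × 65536/4.34⌋
     = ⌊42119.255⌋ = 42119.

42119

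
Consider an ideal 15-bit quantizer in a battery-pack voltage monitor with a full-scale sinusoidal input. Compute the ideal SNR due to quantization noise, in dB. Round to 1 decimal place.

Ideal quantization SNR: 6.02 × 15 + 1.76 dB = 92.1 dB.

92.1 dB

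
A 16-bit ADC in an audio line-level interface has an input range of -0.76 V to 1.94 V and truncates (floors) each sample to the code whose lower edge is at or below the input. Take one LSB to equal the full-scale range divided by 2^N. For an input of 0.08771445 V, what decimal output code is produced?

20576

Range = 1.94 − (-0.76) = 2.7 V. LSB = 2.7 V / 2^16 ≈ 41.20 µV.
(V_in − V_min) × 2^16/range = (0.08771445 − (-0.76)) × 65536/2.7 = 20576.227.
Floor → code = 20576.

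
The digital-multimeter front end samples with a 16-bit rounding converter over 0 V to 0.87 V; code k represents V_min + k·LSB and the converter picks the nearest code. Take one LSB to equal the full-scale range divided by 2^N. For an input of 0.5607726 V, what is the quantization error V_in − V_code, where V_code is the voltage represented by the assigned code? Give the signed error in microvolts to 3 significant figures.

+3.86 µV

Full-scale range = 0.87 V. LSB = 0.87 V / 2^16 ≈ 13.28 µV.
(V_in − V_min)/LSB = (0.5607726 − (0)) × 65536/0.87 = 42242.2909 → nearest code k = 42242.
V_code = 0 + (42242/65536) × 0.87 = 0.56076873779 V.
V_in − V_code = 0.5607726 − (0.56076873779) = +3.86 µV.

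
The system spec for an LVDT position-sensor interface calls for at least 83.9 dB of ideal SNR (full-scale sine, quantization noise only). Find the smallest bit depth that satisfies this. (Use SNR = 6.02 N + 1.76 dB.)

6.02 N + 1.76 ≥ 83.9 gives N ≥ 13.645, so the minimum integer is 14.

14 bits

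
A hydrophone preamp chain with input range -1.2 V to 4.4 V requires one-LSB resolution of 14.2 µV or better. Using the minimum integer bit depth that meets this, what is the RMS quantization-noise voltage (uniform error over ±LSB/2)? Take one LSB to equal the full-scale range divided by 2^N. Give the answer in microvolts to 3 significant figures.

Span: 4.4 V − (-1.2 V) = 5.6 V.
Required number of levels: 5.6/14.2 µV = 394370; smallest N with 2^N ≥ that is 19.
One LSB is 5.6 V / 524288 = 10.681 µV.
V_rms = LSB/√12 = 3.08 µV.

3.08 µV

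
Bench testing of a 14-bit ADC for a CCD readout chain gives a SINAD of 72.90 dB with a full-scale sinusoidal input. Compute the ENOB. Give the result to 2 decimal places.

ENOB = (72.90 − 1.76)/6.02 = 11.8173 bits.

11.82 bits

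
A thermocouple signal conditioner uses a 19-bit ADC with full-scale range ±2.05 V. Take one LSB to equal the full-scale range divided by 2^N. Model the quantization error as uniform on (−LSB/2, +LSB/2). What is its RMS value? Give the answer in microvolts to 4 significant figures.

Full-scale range = 2.05 V − (-2.05 V) = 4.1 V.
LSB = 4.1 V ÷ 2^19 = 4.1/524288 V = 7.82013 µV.
σ_q = LSB/√12 = 7.82013 µV/3.4641 = 2.257 µV.

2.257 µV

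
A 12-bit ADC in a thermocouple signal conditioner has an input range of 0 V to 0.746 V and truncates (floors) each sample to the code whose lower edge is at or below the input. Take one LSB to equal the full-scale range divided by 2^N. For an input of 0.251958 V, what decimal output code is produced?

1383

Span = 0.746 V. LSB = 0.746 V / 2^12 ≈ 182.1 µV.
code = ⌊(V_in − V_min)/LSB⌋ = ⌊(V_in − V_min) × 2^12 / range⌋
     = ⌊(0.251958 − (0)) × 4096 / 0.746⌋ = ⌊0.251958 × 4096/0.746⌋
     = ⌊1383.405⌋ = 1383.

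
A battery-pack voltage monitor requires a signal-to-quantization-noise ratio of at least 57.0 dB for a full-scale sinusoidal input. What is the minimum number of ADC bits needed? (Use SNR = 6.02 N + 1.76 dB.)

10 bits

Solving 6.02 N ≥ 57.0 − 1.76: N ≥ 9.176. Round up → N = 10.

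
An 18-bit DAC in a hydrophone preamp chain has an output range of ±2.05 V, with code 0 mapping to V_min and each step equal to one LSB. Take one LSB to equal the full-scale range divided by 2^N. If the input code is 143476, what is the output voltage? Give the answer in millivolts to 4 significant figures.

194.0 mV

Range = 2.05 − (-2.05) = 4.1 V. LSB = 4.1 V / 2^18.
V_out = V_min + code × LSB = -2.05 V + 143476 × 4.1 V / 262144
      = -2.05 + 2.24400 = 0.194002 V.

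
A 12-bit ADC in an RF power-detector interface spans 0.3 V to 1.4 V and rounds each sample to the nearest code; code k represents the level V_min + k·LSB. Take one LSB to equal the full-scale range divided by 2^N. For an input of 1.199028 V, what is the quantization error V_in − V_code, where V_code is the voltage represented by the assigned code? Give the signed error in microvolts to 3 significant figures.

−93.1 µV

The full-scale span is 1.4 − (0.3) = 1.1 V. LSB = 1.1 V / 2^12 ≈ 268.6 µV.
(V_in − V_min)/LSB = (1.199028 − (0.3)) × 4096/1.1 = 3347.6534 → nearest code k = 3348.
Reconstructed level: 0.3 + 3348 × 1.1/4096 V = 1.199121094 V.
Error = V_in − V_code = 1.199028 − (1.199121094) = −93.1 µV.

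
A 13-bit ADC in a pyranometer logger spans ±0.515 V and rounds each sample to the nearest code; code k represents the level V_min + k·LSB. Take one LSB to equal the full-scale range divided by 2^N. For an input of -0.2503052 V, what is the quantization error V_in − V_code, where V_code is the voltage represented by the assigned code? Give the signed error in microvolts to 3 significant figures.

+28.1 µV

Full-scale range = 0.515 V − (-0.515 V) = 1.03 V. LSB = 1.03 V / 2^13 ≈ 125.7 µV.
(V_in − V_min)/LSB = (-0.2503052 − (-0.515)) × 8192/1.03 = 2105.2231 → nearest code k = 2105.
Reconstructed level: -0.515 + 2105 × 1.03/8192 V = -0.2503332520 V.
Error = V_in − V_code = -0.2503052 − (-0.2503332520) = +28.1 µV.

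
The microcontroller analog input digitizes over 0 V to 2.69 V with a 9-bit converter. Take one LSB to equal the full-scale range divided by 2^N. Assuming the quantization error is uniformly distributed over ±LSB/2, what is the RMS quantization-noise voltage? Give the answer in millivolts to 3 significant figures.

Full-scale range = 2.69 V.
Step size = 2.69/512 V = 5.2539 mV.
V_rms = LSB/√12 = 5.2539 mV / √12 = 1.52 mV.

1.52 mV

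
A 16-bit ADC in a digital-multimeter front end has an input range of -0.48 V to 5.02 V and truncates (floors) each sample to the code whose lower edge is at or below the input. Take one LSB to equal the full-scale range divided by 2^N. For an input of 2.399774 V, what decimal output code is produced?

Range = 5.02 − (-0.48) = 5.5 V. LSB = 5.5 V / 2^16 ≈ 83.92 µV.
code = ⌊(V_in − V_min)/LSB⌋ = ⌊(V_in − V_min) × 2^16 / range⌋
     = ⌊(2.399774 − (-0.48)) × 65536 / 5.5⌋ = ⌊2.879774 × 65536/5.5⌋
     = ⌊34314.340⌋ = 34314.

34314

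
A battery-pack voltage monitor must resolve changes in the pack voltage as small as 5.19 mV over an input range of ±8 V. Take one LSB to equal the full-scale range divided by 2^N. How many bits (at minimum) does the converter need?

Span: 8 V − (-8 V) = 16 V.
Need 2^N ≥ 16 V / 5.19 mV = 3083 → N_min = 12.

12 bits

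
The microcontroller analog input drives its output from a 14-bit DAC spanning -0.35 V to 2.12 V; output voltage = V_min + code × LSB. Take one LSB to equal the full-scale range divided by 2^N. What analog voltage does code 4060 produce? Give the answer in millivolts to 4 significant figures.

Range = 2.12 − (-0.35) = 2.47 V. LSB = 2.47 V / 2^14.
V_out = V_min + code × LSB = -0.35 V + 4060 × 2.47 V / 16384
      = -0.35 + 0.612073 = 0.262073 V.

262.1 mV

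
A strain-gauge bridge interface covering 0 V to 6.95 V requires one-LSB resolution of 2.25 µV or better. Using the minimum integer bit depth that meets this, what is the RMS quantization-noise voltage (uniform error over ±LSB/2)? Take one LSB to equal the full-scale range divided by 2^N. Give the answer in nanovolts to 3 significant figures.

478 nV

Full-scale range = 6.95 V.
Need 2^N ≥ 6.95 V / 2.25 µV = 3.089e6 → N_min = 22.
LSB = 6.95 V / 2^22 = 1.6570 µV.
σ_q = LSB/√12 = 1.6570 µV/3.4641 = 478 nV.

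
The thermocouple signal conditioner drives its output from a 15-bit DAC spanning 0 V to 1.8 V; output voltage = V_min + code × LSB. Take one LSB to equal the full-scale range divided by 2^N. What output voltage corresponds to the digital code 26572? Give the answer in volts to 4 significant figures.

Full-scale range = 1.8 V. LSB = 1.8 V / 2^15.
V_out = V_min + code × LSB = 0 V + 26572 × 1.8 V / 32768
      = 0 + 1.45964 = 1.45964 V.

1.460 V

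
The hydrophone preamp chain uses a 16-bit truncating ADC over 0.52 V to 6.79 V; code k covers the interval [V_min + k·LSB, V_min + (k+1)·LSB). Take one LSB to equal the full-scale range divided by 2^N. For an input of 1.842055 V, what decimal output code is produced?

13818

Range = 6.79 − (0.52) = 6.27 V. LSB = 6.27 V / 2^16 ≈ 95.67 µV.
(V_in − V_min) × 2^16/range = (1.842055 − (0.52)) × 65536/6.27 = 13818.532.
Floor → code = 13818.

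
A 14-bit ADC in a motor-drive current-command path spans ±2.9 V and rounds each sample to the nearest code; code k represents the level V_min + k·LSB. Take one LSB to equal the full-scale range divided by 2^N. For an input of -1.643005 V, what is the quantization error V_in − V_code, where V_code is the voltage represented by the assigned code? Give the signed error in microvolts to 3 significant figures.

Full-scale range = 2.9 V − (-2.9 V) = 5.8 V. LSB = 5.8 V / 2^14 ≈ 354.0 µV.
Position in LSBs: (-1.643005 − (-2.9)) × 16384/5.8 = 3550.7942; rounding gives k = 3551.
Reconstructed level: -2.9 + 3551 × 5.8/16384 V = -1.6429321289 V.
Error = V_in − V_code = -1.643005 − (-1.6429321289) = −72.9 µV.

−72.9 µV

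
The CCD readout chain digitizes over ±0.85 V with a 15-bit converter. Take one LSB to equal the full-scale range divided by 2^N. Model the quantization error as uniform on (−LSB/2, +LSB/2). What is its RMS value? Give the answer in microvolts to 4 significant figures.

14.98 µV

Span: 0.85 V − (-0.85 V) = 1.7 V.
One LSB is 1.7 V / 32768 = 51.8799 µV.
RMS of a uniform error over width LSB is LSB/√12 = 14.98 µV.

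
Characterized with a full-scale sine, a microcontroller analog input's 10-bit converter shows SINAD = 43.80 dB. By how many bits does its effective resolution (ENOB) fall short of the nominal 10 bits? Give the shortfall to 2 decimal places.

3.02 bits

ENOB = (SINAD − 1.76)/6.02 = (43.80 − 1.76)/6.02 = 6.9834 bits.
Lost resolution: 10 − 6.9834 = 3.0166 bits.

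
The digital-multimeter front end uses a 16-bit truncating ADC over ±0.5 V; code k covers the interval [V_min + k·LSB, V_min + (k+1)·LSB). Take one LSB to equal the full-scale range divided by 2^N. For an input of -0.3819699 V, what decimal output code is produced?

7735

The full-scale span is 0.5 − (-0.5) = 1 V. LSB = 1 V / 2^16 ≈ 15.26 µV.
V_in − V_min = -0.3819699 − (-0.5) = 0.1180301 V.
Divide by LSB: 0.1180301 × 65536/1 = 7735.2206.
Truncating gives code 7735.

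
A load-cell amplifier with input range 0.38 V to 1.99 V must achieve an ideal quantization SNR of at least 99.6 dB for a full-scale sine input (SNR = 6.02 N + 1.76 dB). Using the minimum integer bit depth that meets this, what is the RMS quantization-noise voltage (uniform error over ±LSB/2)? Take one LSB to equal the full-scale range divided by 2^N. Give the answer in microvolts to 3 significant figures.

Range = 1.99 − (0.38) = 1.61 V.
N ≥ (99.6 − 1.76)/6.02 = 16.252 → N_min = 17.
LSB = 1.61 V / 2^17 = 12.283 µV.
σ_q = LSB/√12 = 12.283 µV/3.4641 = 3.55 µV.

3.55 µV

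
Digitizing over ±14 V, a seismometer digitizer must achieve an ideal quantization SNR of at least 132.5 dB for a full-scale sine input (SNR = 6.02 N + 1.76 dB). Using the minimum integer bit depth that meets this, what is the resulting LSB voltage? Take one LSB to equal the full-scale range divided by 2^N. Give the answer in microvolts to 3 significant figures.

6.68 µV

The full-scale span is 14 − (-14) = 28 V.
6.02 N + 1.76 ≥ 132.5 gives N ≥ 21.718, so the minimum integer is 22.
One LSB is 28 V / 4194304 = 6.68 µV.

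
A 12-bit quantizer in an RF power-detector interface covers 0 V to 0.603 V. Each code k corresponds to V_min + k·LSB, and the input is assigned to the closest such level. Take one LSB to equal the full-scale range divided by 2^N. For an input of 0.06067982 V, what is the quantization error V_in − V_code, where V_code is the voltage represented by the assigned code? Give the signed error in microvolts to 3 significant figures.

+26.5 µV

V_FS = 0.603 V. LSB = 0.603 V / 2^12 ≈ 147.2 µV.
Position in LSBs: (0.06067982 − (0)) × 4096/0.603 = 412.1800; rounding gives k = 412.
V_code = 0 + (412/4096) × 0.603 = 0.06065332031 V.
V_in − V_code = 0.06067982 − (0.06065332031) = +26.5 µV.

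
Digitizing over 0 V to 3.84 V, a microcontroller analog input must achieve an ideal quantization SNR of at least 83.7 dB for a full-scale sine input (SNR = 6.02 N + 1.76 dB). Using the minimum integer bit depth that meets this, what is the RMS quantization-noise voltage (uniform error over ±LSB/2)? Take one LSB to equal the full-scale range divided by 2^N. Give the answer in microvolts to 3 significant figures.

67.7 µV

Range is 3.84 V.
N ≥ (83.7 − 1.76)/6.02 = 13.611 → N_min = 14.
Step size = 3.84/16384 V = 234.38 µV.
V_rms = LSB/√12 = 67.7 µV.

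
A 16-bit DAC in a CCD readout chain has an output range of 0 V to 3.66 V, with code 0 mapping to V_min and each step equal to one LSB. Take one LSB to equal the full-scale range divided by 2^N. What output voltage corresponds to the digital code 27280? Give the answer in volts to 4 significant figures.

1.524 V

Range is 3.66 V. LSB = 3.66 V / 2^16.
V_out = 0 + 27280 × (3.66/65536) V
      = 0 + 1.52351 = 1.52351 V.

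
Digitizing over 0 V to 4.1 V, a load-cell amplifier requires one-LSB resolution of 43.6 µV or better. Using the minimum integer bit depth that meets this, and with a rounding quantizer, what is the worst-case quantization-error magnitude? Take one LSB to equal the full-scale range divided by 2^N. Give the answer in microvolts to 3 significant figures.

15.6 µV

Range is 4.1 V.
Need 2^N ≥ 4.1 V / 43.6 µV = 94040 → N_min = 17.
One LSB is 4.1 V / 131072 = 31.281 µV.
Half an LSB is 15.6 µV.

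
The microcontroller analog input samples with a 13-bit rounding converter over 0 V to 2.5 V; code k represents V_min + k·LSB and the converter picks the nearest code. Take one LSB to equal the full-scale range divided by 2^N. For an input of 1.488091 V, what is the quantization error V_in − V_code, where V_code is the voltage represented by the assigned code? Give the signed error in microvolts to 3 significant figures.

Span = 2.5 V. LSB = 2.5 V / 2^13 ≈ 305.2 µV.
(1.488091 − (0)) / LSB = 1.488091 × 8192/2.5 = 4876.1766. Nearest integer: k = 4876.
V_code = 0 + (4876/8192) × 2.5 = 1.488037109 V.
V_in − V_code = 1.488091 − (1.488037109) = +53.9 µV.

+53.9 µV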